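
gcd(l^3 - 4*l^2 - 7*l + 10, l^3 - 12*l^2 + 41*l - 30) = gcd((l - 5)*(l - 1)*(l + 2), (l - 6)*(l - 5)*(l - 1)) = l^2 - 6*l + 5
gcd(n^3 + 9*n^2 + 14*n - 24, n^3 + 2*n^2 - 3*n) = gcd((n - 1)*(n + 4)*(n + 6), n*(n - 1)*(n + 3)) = n - 1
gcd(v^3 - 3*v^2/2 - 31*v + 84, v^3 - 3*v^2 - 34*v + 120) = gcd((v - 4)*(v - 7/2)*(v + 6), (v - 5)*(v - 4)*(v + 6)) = v^2 + 2*v - 24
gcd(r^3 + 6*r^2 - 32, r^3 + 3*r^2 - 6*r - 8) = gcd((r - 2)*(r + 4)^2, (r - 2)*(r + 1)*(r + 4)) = r^2 + 2*r - 8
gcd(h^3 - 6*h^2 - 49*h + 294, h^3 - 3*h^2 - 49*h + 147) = h^2 - 49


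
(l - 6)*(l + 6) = l^2 - 36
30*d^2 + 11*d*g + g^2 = (5*d + g)*(6*d + g)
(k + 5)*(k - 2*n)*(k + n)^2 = k^4 + 5*k^3 - 3*k^2*n^2 - 2*k*n^3 - 15*k*n^2 - 10*n^3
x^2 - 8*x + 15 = (x - 5)*(x - 3)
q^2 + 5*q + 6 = (q + 2)*(q + 3)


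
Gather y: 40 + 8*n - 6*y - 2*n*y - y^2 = 8*n - y^2 + y*(-2*n - 6) + 40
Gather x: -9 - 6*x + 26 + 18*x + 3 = 12*x + 20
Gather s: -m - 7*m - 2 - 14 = -8*m - 16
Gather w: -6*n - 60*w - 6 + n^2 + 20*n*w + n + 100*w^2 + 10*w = n^2 - 5*n + 100*w^2 + w*(20*n - 50) - 6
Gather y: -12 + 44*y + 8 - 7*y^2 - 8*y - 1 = -7*y^2 + 36*y - 5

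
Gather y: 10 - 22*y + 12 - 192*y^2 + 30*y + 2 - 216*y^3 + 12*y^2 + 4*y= -216*y^3 - 180*y^2 + 12*y + 24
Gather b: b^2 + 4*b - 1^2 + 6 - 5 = b^2 + 4*b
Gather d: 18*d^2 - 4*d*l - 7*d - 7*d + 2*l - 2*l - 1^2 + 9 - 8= 18*d^2 + d*(-4*l - 14)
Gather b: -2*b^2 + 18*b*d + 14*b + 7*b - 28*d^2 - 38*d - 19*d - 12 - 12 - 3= -2*b^2 + b*(18*d + 21) - 28*d^2 - 57*d - 27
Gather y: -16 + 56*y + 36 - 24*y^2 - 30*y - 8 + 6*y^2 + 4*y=-18*y^2 + 30*y + 12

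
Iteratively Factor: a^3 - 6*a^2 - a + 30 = (a - 3)*(a^2 - 3*a - 10) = (a - 3)*(a + 2)*(a - 5)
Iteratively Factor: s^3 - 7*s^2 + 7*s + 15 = (s - 5)*(s^2 - 2*s - 3) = (s - 5)*(s - 3)*(s + 1)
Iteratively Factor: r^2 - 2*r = (r)*(r - 2)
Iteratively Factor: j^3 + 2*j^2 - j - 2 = (j - 1)*(j^2 + 3*j + 2) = (j - 1)*(j + 1)*(j + 2)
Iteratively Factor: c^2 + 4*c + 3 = (c + 3)*(c + 1)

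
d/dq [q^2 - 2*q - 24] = 2*q - 2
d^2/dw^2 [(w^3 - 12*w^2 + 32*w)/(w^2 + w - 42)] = 6*(29*w^3 - 546*w^2 + 3108*w - 6608)/(w^6 + 3*w^5 - 123*w^4 - 251*w^3 + 5166*w^2 + 5292*w - 74088)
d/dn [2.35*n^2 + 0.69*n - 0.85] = 4.7*n + 0.69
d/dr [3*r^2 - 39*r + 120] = 6*r - 39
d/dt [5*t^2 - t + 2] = 10*t - 1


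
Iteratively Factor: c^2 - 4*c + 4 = (c - 2)*(c - 2)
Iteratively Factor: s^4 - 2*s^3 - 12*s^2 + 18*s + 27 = (s - 3)*(s^3 + s^2 - 9*s - 9) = (s - 3)^2*(s^2 + 4*s + 3) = (s - 3)^2*(s + 1)*(s + 3)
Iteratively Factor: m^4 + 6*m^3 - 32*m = (m - 2)*(m^3 + 8*m^2 + 16*m) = (m - 2)*(m + 4)*(m^2 + 4*m) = (m - 2)*(m + 4)^2*(m)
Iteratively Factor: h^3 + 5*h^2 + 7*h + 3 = (h + 3)*(h^2 + 2*h + 1) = (h + 1)*(h + 3)*(h + 1)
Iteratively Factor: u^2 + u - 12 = (u - 3)*(u + 4)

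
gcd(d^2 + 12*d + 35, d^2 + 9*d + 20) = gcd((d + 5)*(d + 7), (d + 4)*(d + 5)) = d + 5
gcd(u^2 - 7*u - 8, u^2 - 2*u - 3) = u + 1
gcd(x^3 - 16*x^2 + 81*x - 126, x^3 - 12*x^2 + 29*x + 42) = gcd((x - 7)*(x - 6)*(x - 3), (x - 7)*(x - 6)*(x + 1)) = x^2 - 13*x + 42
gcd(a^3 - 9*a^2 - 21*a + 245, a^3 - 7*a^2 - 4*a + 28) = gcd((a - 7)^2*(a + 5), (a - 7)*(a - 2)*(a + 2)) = a - 7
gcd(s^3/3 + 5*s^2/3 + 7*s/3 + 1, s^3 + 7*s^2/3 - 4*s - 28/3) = 1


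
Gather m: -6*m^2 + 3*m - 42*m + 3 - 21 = -6*m^2 - 39*m - 18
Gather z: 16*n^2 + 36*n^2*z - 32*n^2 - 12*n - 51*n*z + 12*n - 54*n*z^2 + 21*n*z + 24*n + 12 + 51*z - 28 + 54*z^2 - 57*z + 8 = -16*n^2 + 24*n + z^2*(54 - 54*n) + z*(36*n^2 - 30*n - 6) - 8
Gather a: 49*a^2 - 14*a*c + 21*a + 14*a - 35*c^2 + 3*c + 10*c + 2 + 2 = 49*a^2 + a*(35 - 14*c) - 35*c^2 + 13*c + 4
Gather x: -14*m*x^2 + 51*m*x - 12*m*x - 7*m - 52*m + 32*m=-14*m*x^2 + 39*m*x - 27*m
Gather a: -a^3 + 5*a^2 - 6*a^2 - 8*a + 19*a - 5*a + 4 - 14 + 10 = -a^3 - a^2 + 6*a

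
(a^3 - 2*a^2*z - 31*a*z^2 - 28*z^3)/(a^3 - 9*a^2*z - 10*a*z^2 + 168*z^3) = (-a - z)/(-a + 6*z)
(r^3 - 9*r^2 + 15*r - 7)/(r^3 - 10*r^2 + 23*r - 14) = (r - 1)/(r - 2)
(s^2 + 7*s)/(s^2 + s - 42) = s/(s - 6)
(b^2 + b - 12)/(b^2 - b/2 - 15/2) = 2*(b + 4)/(2*b + 5)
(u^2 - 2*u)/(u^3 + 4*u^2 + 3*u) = (u - 2)/(u^2 + 4*u + 3)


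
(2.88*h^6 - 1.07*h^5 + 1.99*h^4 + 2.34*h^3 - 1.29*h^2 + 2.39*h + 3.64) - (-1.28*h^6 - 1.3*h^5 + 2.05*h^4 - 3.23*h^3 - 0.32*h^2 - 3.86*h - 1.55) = 4.16*h^6 + 0.23*h^5 - 0.0599999999999998*h^4 + 5.57*h^3 - 0.97*h^2 + 6.25*h + 5.19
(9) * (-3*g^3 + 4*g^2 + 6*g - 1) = -27*g^3 + 36*g^2 + 54*g - 9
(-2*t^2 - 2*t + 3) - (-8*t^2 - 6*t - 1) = 6*t^2 + 4*t + 4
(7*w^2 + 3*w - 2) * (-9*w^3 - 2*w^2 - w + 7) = -63*w^5 - 41*w^4 + 5*w^3 + 50*w^2 + 23*w - 14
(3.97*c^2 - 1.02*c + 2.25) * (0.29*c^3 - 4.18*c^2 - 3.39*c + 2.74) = 1.1513*c^5 - 16.8904*c^4 - 8.5422*c^3 + 4.9306*c^2 - 10.4223*c + 6.165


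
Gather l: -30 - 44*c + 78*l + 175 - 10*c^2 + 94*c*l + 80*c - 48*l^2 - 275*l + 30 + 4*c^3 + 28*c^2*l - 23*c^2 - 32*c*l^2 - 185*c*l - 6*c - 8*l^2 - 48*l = 4*c^3 - 33*c^2 + 30*c + l^2*(-32*c - 56) + l*(28*c^2 - 91*c - 245) + 175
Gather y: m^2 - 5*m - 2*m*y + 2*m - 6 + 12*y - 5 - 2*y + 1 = m^2 - 3*m + y*(10 - 2*m) - 10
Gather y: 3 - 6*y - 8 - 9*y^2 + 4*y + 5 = -9*y^2 - 2*y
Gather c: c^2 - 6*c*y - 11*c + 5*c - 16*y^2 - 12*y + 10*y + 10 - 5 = c^2 + c*(-6*y - 6) - 16*y^2 - 2*y + 5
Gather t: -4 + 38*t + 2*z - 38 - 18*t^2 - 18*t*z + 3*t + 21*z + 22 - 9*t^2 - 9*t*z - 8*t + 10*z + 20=-27*t^2 + t*(33 - 27*z) + 33*z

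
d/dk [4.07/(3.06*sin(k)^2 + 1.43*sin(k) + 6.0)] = -(24.9084*sin(k) + 5.8201)*cos(k)/(3.06*sin(k)^2 + 1.43*sin(k) + 6.0)^2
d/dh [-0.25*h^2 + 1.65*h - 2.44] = 1.65 - 0.5*h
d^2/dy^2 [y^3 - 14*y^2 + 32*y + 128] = 6*y - 28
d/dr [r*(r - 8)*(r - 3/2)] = 3*r^2 - 19*r + 12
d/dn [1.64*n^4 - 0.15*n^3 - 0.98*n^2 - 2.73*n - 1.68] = 6.56*n^3 - 0.45*n^2 - 1.96*n - 2.73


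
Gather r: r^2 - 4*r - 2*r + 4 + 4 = r^2 - 6*r + 8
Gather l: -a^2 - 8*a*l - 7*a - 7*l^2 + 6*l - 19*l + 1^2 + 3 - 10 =-a^2 - 7*a - 7*l^2 + l*(-8*a - 13) - 6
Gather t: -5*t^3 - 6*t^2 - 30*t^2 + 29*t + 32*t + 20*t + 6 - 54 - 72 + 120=-5*t^3 - 36*t^2 + 81*t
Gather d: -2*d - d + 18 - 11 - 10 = -3*d - 3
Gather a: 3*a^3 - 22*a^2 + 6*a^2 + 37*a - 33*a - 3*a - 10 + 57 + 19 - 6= 3*a^3 - 16*a^2 + a + 60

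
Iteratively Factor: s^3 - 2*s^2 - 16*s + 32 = (s + 4)*(s^2 - 6*s + 8) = (s - 2)*(s + 4)*(s - 4)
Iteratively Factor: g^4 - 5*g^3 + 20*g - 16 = (g + 2)*(g^3 - 7*g^2 + 14*g - 8) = (g - 2)*(g + 2)*(g^2 - 5*g + 4) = (g - 4)*(g - 2)*(g + 2)*(g - 1)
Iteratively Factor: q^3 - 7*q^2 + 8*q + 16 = (q - 4)*(q^2 - 3*q - 4) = (q - 4)^2*(q + 1)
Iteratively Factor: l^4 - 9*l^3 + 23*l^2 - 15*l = (l - 3)*(l^3 - 6*l^2 + 5*l) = (l - 5)*(l - 3)*(l^2 - l) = (l - 5)*(l - 3)*(l - 1)*(l)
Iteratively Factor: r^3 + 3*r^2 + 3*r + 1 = (r + 1)*(r^2 + 2*r + 1) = (r + 1)^2*(r + 1)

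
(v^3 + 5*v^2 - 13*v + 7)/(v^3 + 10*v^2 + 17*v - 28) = (v - 1)/(v + 4)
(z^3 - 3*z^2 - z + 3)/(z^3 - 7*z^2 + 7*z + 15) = (z - 1)/(z - 5)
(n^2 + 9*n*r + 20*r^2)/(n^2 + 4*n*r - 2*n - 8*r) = (n + 5*r)/(n - 2)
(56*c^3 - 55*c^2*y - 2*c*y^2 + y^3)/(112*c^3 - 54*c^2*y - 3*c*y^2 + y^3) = (-c + y)/(-2*c + y)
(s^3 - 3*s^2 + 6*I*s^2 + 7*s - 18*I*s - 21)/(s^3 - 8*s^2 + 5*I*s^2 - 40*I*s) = (s^3 + s^2*(-3 + 6*I) + s*(7 - 18*I) - 21)/(s*(s^2 + s*(-8 + 5*I) - 40*I))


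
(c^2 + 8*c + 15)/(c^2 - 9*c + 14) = (c^2 + 8*c + 15)/(c^2 - 9*c + 14)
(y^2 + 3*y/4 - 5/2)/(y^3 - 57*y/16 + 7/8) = 4*(4*y - 5)/(16*y^2 - 32*y + 7)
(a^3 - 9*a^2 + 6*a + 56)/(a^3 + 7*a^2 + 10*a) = (a^2 - 11*a + 28)/(a*(a + 5))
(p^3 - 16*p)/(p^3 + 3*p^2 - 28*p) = (p + 4)/(p + 7)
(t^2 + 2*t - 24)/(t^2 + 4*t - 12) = (t - 4)/(t - 2)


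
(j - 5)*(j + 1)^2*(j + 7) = j^4 + 4*j^3 - 30*j^2 - 68*j - 35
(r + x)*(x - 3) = r*x - 3*r + x^2 - 3*x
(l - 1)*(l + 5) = l^2 + 4*l - 5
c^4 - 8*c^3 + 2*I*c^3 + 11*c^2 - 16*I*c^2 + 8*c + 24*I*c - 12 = (c - 6)*(c - 2)*(c + I)^2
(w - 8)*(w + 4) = w^2 - 4*w - 32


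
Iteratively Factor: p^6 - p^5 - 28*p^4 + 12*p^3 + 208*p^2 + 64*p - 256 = (p + 2)*(p^5 - 3*p^4 - 22*p^3 + 56*p^2 + 96*p - 128) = (p - 1)*(p + 2)*(p^4 - 2*p^3 - 24*p^2 + 32*p + 128) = (p - 1)*(p + 2)^2*(p^3 - 4*p^2 - 16*p + 64) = (p - 4)*(p - 1)*(p + 2)^2*(p^2 - 16) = (p - 4)^2*(p - 1)*(p + 2)^2*(p + 4)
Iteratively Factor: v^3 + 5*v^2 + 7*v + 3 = (v + 1)*(v^2 + 4*v + 3) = (v + 1)*(v + 3)*(v + 1)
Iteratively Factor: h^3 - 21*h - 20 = (h - 5)*(h^2 + 5*h + 4) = (h - 5)*(h + 1)*(h + 4)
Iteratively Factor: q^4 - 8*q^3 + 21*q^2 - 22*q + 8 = (q - 4)*(q^3 - 4*q^2 + 5*q - 2) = (q - 4)*(q - 1)*(q^2 - 3*q + 2) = (q - 4)*(q - 1)^2*(q - 2)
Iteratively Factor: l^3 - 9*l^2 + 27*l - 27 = (l - 3)*(l^2 - 6*l + 9) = (l - 3)^2*(l - 3)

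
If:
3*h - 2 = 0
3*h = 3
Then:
No Solution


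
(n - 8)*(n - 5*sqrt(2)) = n^2 - 8*n - 5*sqrt(2)*n + 40*sqrt(2)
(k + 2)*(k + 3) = k^2 + 5*k + 6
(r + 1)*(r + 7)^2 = r^3 + 15*r^2 + 63*r + 49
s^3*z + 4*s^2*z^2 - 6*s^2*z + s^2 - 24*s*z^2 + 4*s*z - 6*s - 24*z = (s - 6)*(s + 4*z)*(s*z + 1)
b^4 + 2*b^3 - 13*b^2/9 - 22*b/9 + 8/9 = (b - 1)*(b - 1/3)*(b + 4/3)*(b + 2)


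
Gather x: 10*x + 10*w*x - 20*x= x*(10*w - 10)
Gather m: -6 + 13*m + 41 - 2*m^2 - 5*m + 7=-2*m^2 + 8*m + 42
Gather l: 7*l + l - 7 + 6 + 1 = 8*l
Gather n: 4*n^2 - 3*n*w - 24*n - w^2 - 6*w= 4*n^2 + n*(-3*w - 24) - w^2 - 6*w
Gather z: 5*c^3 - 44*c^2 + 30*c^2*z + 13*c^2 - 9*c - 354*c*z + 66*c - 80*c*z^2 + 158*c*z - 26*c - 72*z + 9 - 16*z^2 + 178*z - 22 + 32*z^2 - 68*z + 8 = 5*c^3 - 31*c^2 + 31*c + z^2*(16 - 80*c) + z*(30*c^2 - 196*c + 38) - 5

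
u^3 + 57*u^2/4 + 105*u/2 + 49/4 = (u + 1/4)*(u + 7)^2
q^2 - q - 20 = (q - 5)*(q + 4)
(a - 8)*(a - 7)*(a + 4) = a^3 - 11*a^2 - 4*a + 224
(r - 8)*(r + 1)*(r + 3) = r^3 - 4*r^2 - 29*r - 24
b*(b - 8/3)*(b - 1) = b^3 - 11*b^2/3 + 8*b/3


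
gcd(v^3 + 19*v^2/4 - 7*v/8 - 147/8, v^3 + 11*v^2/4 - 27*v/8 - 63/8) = v^2 + 5*v/4 - 21/4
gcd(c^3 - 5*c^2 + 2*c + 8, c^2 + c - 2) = 1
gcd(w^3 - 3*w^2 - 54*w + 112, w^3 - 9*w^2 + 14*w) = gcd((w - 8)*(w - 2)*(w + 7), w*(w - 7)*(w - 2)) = w - 2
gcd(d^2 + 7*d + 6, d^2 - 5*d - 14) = 1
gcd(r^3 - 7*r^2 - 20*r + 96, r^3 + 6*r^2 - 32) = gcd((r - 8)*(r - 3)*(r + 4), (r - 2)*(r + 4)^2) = r + 4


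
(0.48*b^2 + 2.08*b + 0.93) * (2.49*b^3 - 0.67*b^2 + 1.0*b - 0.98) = 1.1952*b^5 + 4.8576*b^4 + 1.4021*b^3 + 0.9865*b^2 - 1.1084*b - 0.9114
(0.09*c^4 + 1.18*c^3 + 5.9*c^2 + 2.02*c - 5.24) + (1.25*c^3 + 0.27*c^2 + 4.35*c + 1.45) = 0.09*c^4 + 2.43*c^3 + 6.17*c^2 + 6.37*c - 3.79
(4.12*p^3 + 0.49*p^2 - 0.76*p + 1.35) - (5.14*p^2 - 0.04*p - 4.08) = 4.12*p^3 - 4.65*p^2 - 0.72*p + 5.43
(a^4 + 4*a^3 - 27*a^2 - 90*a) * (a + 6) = a^5 + 10*a^4 - 3*a^3 - 252*a^2 - 540*a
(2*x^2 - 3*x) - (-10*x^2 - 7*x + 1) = 12*x^2 + 4*x - 1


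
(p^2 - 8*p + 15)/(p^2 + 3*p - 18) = (p - 5)/(p + 6)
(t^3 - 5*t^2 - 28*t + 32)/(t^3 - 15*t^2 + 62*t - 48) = (t + 4)/(t - 6)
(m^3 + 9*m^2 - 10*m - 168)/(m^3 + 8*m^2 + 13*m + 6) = (m^2 + 3*m - 28)/(m^2 + 2*m + 1)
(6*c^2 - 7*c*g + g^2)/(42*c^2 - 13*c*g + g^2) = (c - g)/(7*c - g)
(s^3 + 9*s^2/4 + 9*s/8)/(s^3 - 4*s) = (8*s^2 + 18*s + 9)/(8*(s^2 - 4))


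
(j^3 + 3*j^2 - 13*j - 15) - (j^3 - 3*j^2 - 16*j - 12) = 6*j^2 + 3*j - 3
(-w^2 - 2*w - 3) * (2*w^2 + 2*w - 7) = -2*w^4 - 6*w^3 - 3*w^2 + 8*w + 21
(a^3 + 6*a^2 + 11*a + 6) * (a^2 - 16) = a^5 + 6*a^4 - 5*a^3 - 90*a^2 - 176*a - 96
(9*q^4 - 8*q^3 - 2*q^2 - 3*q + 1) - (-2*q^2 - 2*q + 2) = 9*q^4 - 8*q^3 - q - 1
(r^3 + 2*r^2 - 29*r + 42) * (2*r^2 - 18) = 2*r^5 + 4*r^4 - 76*r^3 + 48*r^2 + 522*r - 756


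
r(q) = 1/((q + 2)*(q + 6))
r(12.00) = 0.00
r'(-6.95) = 0.27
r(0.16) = 0.08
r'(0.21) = -0.04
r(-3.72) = -0.25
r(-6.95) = 0.21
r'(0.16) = -0.05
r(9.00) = 0.01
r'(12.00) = 0.00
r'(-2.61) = -0.65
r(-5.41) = -0.50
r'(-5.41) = 0.70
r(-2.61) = -0.48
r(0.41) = 0.06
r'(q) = -1/((q + 2)*(q + 6)^2) - 1/((q + 2)^2*(q + 6)) = 2*(-q - 4)/(q^4 + 16*q^3 + 88*q^2 + 192*q + 144)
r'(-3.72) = -0.04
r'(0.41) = -0.04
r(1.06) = 0.05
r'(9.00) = 0.00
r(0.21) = 0.07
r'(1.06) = -0.02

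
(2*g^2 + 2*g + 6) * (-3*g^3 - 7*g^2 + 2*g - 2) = -6*g^5 - 20*g^4 - 28*g^3 - 42*g^2 + 8*g - 12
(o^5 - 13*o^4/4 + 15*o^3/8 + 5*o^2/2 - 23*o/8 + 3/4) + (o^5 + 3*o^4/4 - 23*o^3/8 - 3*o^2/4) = 2*o^5 - 5*o^4/2 - o^3 + 7*o^2/4 - 23*o/8 + 3/4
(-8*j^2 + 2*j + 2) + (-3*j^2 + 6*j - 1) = -11*j^2 + 8*j + 1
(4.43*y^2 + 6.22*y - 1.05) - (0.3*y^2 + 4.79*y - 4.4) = 4.13*y^2 + 1.43*y + 3.35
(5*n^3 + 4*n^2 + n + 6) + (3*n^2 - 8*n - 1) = 5*n^3 + 7*n^2 - 7*n + 5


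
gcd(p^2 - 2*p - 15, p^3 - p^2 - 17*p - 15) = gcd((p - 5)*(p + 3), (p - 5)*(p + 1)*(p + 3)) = p^2 - 2*p - 15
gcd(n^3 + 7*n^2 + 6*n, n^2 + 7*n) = n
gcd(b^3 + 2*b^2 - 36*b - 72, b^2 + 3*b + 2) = b + 2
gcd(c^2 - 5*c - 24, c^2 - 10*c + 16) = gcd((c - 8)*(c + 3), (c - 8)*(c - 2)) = c - 8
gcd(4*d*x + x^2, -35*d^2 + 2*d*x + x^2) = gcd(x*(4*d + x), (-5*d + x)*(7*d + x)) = 1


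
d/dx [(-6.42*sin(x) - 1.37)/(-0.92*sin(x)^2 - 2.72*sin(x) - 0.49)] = (-2.5208*sin(x) + 2.9532*cos(2*x) - 3.5338)*cos(x)/(0.92*sin(x)^2 + 2.72*sin(x) + 0.49)^2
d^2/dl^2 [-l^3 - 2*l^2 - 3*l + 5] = -6*l - 4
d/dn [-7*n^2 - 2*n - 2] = -14*n - 2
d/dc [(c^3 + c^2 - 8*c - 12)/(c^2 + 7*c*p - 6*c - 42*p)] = (-(2*c + 7*p - 6)*(c^3 + c^2 - 8*c - 12) + (3*c^2 + 2*c - 8)*(c^2 + 7*c*p - 6*c - 42*p))/(c^2 + 7*c*p - 6*c - 42*p)^2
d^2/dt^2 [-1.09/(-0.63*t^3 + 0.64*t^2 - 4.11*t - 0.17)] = ((1.3952 - 4.1202*t)*(0.63*t^3 - 0.64*t^2 + 4.11*t + 0.17) + 1.09*(1.89*t^2 - 1.28*t + 4.11)*(3.78*t^2 - 2.56*t + 8.22))/(0.63*t^3 - 0.64*t^2 + 4.11*t + 0.17)^3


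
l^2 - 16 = (l - 4)*(l + 4)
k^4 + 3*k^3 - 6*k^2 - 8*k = k*(k - 2)*(k + 1)*(k + 4)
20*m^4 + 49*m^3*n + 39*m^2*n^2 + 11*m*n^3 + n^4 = (m + n)^2*(4*m + n)*(5*m + n)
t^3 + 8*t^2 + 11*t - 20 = (t - 1)*(t + 4)*(t + 5)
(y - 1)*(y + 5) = y^2 + 4*y - 5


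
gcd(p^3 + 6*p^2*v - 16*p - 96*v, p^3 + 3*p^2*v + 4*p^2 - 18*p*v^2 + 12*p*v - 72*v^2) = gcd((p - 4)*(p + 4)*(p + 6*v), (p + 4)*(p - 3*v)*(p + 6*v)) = p^2 + 6*p*v + 4*p + 24*v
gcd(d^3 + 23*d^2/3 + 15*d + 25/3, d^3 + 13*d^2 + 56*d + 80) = d + 5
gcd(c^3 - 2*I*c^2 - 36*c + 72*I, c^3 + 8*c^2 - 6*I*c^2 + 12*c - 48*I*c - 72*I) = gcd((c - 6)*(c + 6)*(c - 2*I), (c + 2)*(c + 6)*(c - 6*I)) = c + 6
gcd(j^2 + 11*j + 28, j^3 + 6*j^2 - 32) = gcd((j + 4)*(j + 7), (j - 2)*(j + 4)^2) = j + 4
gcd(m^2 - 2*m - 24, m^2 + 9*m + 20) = m + 4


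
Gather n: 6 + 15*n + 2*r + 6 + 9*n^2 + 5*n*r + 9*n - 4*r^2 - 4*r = 9*n^2 + n*(5*r + 24) - 4*r^2 - 2*r + 12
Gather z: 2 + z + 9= z + 11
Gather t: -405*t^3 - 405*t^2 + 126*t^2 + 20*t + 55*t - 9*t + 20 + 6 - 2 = -405*t^3 - 279*t^2 + 66*t + 24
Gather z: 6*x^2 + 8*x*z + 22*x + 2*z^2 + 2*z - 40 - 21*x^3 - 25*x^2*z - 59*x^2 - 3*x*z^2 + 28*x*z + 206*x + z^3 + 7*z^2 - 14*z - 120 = -21*x^3 - 53*x^2 + 228*x + z^3 + z^2*(9 - 3*x) + z*(-25*x^2 + 36*x - 12) - 160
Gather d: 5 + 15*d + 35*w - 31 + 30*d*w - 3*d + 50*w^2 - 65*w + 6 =d*(30*w + 12) + 50*w^2 - 30*w - 20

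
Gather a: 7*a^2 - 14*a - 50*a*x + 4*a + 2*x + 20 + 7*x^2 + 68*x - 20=7*a^2 + a*(-50*x - 10) + 7*x^2 + 70*x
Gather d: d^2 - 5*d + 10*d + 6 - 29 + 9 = d^2 + 5*d - 14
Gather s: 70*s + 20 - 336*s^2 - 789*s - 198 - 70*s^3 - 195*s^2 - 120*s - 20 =-70*s^3 - 531*s^2 - 839*s - 198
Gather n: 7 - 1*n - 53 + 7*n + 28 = 6*n - 18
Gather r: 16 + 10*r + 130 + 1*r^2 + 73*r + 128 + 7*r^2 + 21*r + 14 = 8*r^2 + 104*r + 288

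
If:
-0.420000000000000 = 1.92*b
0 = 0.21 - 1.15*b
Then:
No Solution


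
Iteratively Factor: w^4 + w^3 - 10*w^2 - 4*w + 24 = (w - 2)*(w^3 + 3*w^2 - 4*w - 12) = (w - 2)^2*(w^2 + 5*w + 6) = (w - 2)^2*(w + 3)*(w + 2)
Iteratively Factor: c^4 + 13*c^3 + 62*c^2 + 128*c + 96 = (c + 3)*(c^3 + 10*c^2 + 32*c + 32) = (c + 3)*(c + 4)*(c^2 + 6*c + 8) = (c + 2)*(c + 3)*(c + 4)*(c + 4)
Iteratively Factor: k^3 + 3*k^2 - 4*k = (k + 4)*(k^2 - k) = k*(k + 4)*(k - 1)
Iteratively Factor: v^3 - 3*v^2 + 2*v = (v)*(v^2 - 3*v + 2) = v*(v - 1)*(v - 2)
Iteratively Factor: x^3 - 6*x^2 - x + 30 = (x - 3)*(x^2 - 3*x - 10) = (x - 5)*(x - 3)*(x + 2)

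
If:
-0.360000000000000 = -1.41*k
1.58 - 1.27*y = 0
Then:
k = 0.26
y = 1.24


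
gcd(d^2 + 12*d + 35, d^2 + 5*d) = d + 5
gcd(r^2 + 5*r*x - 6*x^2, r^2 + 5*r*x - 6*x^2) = -r^2 - 5*r*x + 6*x^2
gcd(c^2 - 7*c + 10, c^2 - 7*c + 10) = c^2 - 7*c + 10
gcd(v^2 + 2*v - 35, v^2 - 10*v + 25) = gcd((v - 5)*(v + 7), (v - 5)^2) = v - 5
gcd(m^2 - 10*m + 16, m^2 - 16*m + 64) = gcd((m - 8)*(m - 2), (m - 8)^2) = m - 8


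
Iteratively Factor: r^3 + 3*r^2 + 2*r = (r + 1)*(r^2 + 2*r) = (r + 1)*(r + 2)*(r)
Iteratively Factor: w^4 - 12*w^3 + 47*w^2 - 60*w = (w - 5)*(w^3 - 7*w^2 + 12*w) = (w - 5)*(w - 4)*(w^2 - 3*w) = (w - 5)*(w - 4)*(w - 3)*(w)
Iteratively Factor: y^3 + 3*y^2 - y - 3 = (y - 1)*(y^2 + 4*y + 3) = (y - 1)*(y + 1)*(y + 3)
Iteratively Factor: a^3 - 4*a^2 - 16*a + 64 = (a - 4)*(a^2 - 16) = (a - 4)*(a + 4)*(a - 4)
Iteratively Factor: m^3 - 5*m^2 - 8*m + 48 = (m - 4)*(m^2 - m - 12) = (m - 4)^2*(m + 3)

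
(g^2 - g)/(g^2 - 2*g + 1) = g/(g - 1)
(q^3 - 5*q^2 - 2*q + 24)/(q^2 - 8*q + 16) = (q^2 - q - 6)/(q - 4)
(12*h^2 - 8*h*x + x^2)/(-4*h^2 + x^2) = (-6*h + x)/(2*h + x)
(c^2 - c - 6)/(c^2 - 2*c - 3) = (c + 2)/(c + 1)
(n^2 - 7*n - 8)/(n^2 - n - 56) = (n + 1)/(n + 7)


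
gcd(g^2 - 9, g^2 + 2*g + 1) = 1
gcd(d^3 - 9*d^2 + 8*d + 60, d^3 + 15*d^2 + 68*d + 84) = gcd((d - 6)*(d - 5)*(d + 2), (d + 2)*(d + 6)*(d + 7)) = d + 2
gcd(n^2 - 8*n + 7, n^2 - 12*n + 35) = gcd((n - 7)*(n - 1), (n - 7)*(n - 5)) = n - 7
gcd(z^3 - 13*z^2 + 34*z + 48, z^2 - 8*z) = z - 8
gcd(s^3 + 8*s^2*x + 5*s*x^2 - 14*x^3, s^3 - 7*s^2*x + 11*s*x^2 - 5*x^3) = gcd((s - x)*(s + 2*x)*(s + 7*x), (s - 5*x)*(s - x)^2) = -s + x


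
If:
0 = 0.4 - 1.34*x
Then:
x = 0.30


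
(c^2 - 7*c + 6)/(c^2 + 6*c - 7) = (c - 6)/(c + 7)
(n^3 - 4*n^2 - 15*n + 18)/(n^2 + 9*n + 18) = (n^2 - 7*n + 6)/(n + 6)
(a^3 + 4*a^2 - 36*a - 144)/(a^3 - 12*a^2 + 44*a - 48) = (a^2 + 10*a + 24)/(a^2 - 6*a + 8)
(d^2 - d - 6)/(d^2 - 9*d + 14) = (d^2 - d - 6)/(d^2 - 9*d + 14)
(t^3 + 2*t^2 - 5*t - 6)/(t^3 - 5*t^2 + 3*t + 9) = (t^2 + t - 6)/(t^2 - 6*t + 9)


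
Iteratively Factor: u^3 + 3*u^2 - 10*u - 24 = (u + 2)*(u^2 + u - 12) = (u - 3)*(u + 2)*(u + 4)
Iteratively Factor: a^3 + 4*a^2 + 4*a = (a + 2)*(a^2 + 2*a) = a*(a + 2)*(a + 2)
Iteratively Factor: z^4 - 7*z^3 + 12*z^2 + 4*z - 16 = (z - 2)*(z^3 - 5*z^2 + 2*z + 8) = (z - 2)^2*(z^2 - 3*z - 4) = (z - 2)^2*(z + 1)*(z - 4)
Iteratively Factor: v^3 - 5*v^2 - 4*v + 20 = (v + 2)*(v^2 - 7*v + 10) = (v - 2)*(v + 2)*(v - 5)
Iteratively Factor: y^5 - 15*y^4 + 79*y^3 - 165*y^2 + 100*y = (y - 5)*(y^4 - 10*y^3 + 29*y^2 - 20*y) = (y - 5)^2*(y^3 - 5*y^2 + 4*y) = y*(y - 5)^2*(y^2 - 5*y + 4) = y*(y - 5)^2*(y - 1)*(y - 4)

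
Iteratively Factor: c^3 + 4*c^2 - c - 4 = (c - 1)*(c^2 + 5*c + 4) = (c - 1)*(c + 1)*(c + 4)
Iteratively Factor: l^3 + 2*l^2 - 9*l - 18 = (l - 3)*(l^2 + 5*l + 6) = (l - 3)*(l + 2)*(l + 3)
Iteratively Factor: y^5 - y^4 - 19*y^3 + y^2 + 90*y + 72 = (y - 4)*(y^4 + 3*y^3 - 7*y^2 - 27*y - 18) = (y - 4)*(y + 2)*(y^3 + y^2 - 9*y - 9) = (y - 4)*(y + 1)*(y + 2)*(y^2 - 9) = (y - 4)*(y - 3)*(y + 1)*(y + 2)*(y + 3)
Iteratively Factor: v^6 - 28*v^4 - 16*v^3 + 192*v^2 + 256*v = (v - 4)*(v^5 + 4*v^4 - 12*v^3 - 64*v^2 - 64*v) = v*(v - 4)*(v^4 + 4*v^3 - 12*v^2 - 64*v - 64) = v*(v - 4)*(v + 4)*(v^3 - 12*v - 16) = v*(v - 4)^2*(v + 4)*(v^2 + 4*v + 4) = v*(v - 4)^2*(v + 2)*(v + 4)*(v + 2)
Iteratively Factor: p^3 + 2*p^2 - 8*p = (p)*(p^2 + 2*p - 8) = p*(p - 2)*(p + 4)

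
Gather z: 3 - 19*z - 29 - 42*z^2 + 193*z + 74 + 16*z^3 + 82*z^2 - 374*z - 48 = 16*z^3 + 40*z^2 - 200*z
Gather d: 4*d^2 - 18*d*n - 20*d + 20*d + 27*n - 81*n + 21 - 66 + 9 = 4*d^2 - 18*d*n - 54*n - 36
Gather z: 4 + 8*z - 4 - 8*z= 0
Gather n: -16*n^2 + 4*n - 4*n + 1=1 - 16*n^2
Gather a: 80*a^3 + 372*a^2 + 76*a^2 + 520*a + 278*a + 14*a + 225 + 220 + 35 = 80*a^3 + 448*a^2 + 812*a + 480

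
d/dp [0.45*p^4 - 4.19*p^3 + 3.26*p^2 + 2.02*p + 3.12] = 1.8*p^3 - 12.57*p^2 + 6.52*p + 2.02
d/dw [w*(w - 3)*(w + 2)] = 3*w^2 - 2*w - 6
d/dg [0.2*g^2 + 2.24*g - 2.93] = 0.4*g + 2.24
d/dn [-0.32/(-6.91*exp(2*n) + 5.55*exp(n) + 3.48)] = (1.776 - 4.4224*exp(n))*exp(n)/(-6.91*exp(2*n) + 5.55*exp(n) + 3.48)^2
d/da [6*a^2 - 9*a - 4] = 12*a - 9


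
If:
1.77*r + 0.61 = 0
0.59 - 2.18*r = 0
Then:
No Solution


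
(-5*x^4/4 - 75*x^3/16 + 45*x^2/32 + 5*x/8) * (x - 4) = -5*x^5/4 + 5*x^4/16 + 645*x^3/32 - 5*x^2 - 5*x/2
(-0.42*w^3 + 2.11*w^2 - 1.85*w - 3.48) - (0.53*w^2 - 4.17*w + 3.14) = -0.42*w^3 + 1.58*w^2 + 2.32*w - 6.62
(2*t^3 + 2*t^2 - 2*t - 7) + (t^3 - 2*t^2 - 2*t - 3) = 3*t^3 - 4*t - 10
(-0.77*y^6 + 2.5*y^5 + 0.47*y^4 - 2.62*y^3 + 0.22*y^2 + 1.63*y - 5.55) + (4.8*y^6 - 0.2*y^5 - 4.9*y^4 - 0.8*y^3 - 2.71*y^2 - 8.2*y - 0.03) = 4.03*y^6 + 2.3*y^5 - 4.43*y^4 - 3.42*y^3 - 2.49*y^2 - 6.57*y - 5.58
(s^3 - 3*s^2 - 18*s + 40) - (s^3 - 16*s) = -3*s^2 - 2*s + 40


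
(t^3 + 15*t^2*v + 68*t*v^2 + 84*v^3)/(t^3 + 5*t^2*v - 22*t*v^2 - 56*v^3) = (t + 6*v)/(t - 4*v)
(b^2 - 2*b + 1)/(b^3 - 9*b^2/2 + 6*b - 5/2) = 2/(2*b - 5)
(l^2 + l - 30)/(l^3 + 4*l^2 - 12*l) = (l - 5)/(l*(l - 2))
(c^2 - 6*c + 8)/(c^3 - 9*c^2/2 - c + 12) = 2/(2*c + 3)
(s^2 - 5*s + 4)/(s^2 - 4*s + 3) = (s - 4)/(s - 3)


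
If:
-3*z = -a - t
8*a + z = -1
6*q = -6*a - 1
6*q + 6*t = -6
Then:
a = -1/12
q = -1/12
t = -11/12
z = -1/3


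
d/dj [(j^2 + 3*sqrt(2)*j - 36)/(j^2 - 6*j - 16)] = (-6*j^2 - 3*sqrt(2)*j^2 + 40*j - 216 - 48*sqrt(2))/(j^4 - 12*j^3 + 4*j^2 + 192*j + 256)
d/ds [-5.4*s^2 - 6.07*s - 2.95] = -10.8*s - 6.07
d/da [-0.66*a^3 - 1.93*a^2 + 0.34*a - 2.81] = -1.98*a^2 - 3.86*a + 0.34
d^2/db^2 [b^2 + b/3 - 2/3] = 2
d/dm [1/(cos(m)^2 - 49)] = 2*sin(m)*cos(m)/(cos(m)^2 - 49)^2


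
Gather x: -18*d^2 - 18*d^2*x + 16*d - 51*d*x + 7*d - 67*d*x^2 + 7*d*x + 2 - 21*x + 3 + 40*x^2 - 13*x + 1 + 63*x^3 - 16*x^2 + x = -18*d^2 + 23*d + 63*x^3 + x^2*(24 - 67*d) + x*(-18*d^2 - 44*d - 33) + 6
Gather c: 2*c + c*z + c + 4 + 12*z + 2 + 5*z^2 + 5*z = c*(z + 3) + 5*z^2 + 17*z + 6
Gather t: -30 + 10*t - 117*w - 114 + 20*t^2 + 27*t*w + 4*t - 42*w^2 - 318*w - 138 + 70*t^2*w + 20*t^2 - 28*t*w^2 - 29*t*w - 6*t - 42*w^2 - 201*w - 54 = t^2*(70*w + 40) + t*(-28*w^2 - 2*w + 8) - 84*w^2 - 636*w - 336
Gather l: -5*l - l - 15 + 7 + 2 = -6*l - 6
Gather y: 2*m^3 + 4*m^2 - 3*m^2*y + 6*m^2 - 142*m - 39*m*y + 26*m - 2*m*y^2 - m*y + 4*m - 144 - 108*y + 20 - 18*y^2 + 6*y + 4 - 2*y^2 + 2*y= 2*m^3 + 10*m^2 - 112*m + y^2*(-2*m - 20) + y*(-3*m^2 - 40*m - 100) - 120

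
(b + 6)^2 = b^2 + 12*b + 36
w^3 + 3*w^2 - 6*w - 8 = (w - 2)*(w + 1)*(w + 4)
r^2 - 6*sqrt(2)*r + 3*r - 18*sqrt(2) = (r + 3)*(r - 6*sqrt(2))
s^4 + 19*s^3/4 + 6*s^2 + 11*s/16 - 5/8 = (s - 1/4)*(s + 1/2)*(s + 2)*(s + 5/2)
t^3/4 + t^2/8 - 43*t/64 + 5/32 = (t/4 + 1/2)*(t - 5/4)*(t - 1/4)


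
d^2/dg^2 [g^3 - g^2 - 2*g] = 6*g - 2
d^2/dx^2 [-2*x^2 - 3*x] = -4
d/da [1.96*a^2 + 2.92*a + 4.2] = 3.92*a + 2.92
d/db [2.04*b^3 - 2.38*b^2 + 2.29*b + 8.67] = 6.12*b^2 - 4.76*b + 2.29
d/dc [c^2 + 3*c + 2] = 2*c + 3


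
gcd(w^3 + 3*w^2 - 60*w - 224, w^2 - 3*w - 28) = w + 4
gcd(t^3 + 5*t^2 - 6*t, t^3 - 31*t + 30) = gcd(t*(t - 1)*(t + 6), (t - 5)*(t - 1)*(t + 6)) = t^2 + 5*t - 6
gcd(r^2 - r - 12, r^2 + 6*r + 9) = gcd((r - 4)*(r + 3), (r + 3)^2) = r + 3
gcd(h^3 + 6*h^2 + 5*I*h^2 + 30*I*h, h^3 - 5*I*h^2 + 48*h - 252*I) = 1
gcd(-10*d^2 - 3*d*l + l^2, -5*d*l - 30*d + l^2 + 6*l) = 5*d - l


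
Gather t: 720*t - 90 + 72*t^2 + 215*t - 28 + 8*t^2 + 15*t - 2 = 80*t^2 + 950*t - 120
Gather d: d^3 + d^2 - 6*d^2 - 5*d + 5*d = d^3 - 5*d^2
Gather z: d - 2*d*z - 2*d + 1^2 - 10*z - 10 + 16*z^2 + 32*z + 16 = -d + 16*z^2 + z*(22 - 2*d) + 7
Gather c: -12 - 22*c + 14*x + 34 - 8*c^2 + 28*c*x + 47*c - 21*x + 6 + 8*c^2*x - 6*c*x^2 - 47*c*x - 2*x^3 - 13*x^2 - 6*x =c^2*(8*x - 8) + c*(-6*x^2 - 19*x + 25) - 2*x^3 - 13*x^2 - 13*x + 28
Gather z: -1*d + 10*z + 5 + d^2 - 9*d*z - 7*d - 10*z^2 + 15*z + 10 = d^2 - 8*d - 10*z^2 + z*(25 - 9*d) + 15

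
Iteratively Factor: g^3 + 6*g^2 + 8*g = (g + 2)*(g^2 + 4*g) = (g + 2)*(g + 4)*(g)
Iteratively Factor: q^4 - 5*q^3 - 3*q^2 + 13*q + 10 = (q - 5)*(q^3 - 3*q - 2) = (q - 5)*(q - 2)*(q^2 + 2*q + 1) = (q - 5)*(q - 2)*(q + 1)*(q + 1)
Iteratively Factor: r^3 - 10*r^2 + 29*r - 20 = (r - 1)*(r^2 - 9*r + 20) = (r - 5)*(r - 1)*(r - 4)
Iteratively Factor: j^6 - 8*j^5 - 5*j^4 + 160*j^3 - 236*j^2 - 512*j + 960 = (j + 2)*(j^5 - 10*j^4 + 15*j^3 + 130*j^2 - 496*j + 480) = (j - 3)*(j + 2)*(j^4 - 7*j^3 - 6*j^2 + 112*j - 160) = (j - 5)*(j - 3)*(j + 2)*(j^3 - 2*j^2 - 16*j + 32) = (j - 5)*(j - 3)*(j - 2)*(j + 2)*(j^2 - 16) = (j - 5)*(j - 3)*(j - 2)*(j + 2)*(j + 4)*(j - 4)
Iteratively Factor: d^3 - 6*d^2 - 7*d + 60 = (d + 3)*(d^2 - 9*d + 20) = (d - 5)*(d + 3)*(d - 4)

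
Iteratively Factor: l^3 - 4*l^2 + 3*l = (l)*(l^2 - 4*l + 3) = l*(l - 1)*(l - 3)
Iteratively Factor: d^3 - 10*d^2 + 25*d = (d)*(d^2 - 10*d + 25) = d*(d - 5)*(d - 5)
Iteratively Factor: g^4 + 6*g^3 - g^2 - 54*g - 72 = (g + 2)*(g^3 + 4*g^2 - 9*g - 36) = (g + 2)*(g + 4)*(g^2 - 9) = (g - 3)*(g + 2)*(g + 4)*(g + 3)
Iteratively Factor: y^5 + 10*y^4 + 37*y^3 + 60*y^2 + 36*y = (y)*(y^4 + 10*y^3 + 37*y^2 + 60*y + 36) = y*(y + 2)*(y^3 + 8*y^2 + 21*y + 18) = y*(y + 2)^2*(y^2 + 6*y + 9) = y*(y + 2)^2*(y + 3)*(y + 3)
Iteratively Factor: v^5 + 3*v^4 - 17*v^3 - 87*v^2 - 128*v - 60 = (v - 5)*(v^4 + 8*v^3 + 23*v^2 + 28*v + 12) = (v - 5)*(v + 2)*(v^3 + 6*v^2 + 11*v + 6) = (v - 5)*(v + 2)*(v + 3)*(v^2 + 3*v + 2) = (v - 5)*(v + 1)*(v + 2)*(v + 3)*(v + 2)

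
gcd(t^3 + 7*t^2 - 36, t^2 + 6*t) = t + 6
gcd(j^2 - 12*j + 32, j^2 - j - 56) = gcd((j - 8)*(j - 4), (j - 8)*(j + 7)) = j - 8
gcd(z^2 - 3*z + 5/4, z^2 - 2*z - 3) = 1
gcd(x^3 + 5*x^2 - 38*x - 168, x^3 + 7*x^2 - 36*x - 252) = x^2 + x - 42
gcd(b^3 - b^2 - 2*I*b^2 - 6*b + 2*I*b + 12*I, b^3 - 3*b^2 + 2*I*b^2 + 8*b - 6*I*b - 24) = b^2 + b*(-3 - 2*I) + 6*I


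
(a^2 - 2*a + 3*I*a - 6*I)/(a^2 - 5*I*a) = (a^2 + a*(-2 + 3*I) - 6*I)/(a*(a - 5*I))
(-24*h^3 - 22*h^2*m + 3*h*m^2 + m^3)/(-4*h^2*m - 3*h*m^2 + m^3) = (6*h + m)/m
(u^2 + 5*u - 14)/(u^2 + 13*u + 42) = (u - 2)/(u + 6)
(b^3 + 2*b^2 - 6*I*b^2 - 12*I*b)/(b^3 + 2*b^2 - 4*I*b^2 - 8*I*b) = (b - 6*I)/(b - 4*I)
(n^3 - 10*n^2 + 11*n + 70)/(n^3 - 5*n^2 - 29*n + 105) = (n^2 - 3*n - 10)/(n^2 + 2*n - 15)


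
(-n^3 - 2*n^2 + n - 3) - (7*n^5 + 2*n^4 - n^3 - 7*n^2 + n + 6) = -7*n^5 - 2*n^4 + 5*n^2 - 9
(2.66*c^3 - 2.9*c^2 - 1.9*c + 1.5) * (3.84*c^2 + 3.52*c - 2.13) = 10.2144*c^5 - 1.7728*c^4 - 23.1698*c^3 + 5.249*c^2 + 9.327*c - 3.195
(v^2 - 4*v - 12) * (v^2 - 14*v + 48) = v^4 - 18*v^3 + 92*v^2 - 24*v - 576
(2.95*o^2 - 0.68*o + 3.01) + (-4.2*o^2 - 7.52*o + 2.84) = -1.25*o^2 - 8.2*o + 5.85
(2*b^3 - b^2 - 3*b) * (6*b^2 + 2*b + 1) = 12*b^5 - 2*b^4 - 18*b^3 - 7*b^2 - 3*b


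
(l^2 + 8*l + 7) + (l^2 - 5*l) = 2*l^2 + 3*l + 7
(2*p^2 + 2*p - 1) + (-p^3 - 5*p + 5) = -p^3 + 2*p^2 - 3*p + 4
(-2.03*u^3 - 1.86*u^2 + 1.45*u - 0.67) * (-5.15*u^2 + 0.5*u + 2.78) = 10.4545*u^5 + 8.564*u^4 - 14.0409*u^3 - 0.9953*u^2 + 3.696*u - 1.8626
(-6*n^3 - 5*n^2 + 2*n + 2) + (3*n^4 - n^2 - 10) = 3*n^4 - 6*n^3 - 6*n^2 + 2*n - 8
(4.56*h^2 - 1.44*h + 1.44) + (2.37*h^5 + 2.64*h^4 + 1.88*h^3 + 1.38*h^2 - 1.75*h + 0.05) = 2.37*h^5 + 2.64*h^4 + 1.88*h^3 + 5.94*h^2 - 3.19*h + 1.49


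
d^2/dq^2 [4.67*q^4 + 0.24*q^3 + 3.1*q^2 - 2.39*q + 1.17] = 56.04*q^2 + 1.44*q + 6.2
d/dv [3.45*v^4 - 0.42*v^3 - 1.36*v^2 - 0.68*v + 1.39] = 13.8*v^3 - 1.26*v^2 - 2.72*v - 0.68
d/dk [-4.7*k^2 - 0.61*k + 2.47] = -9.4*k - 0.61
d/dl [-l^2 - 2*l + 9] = -2*l - 2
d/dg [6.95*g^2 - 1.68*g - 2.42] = 13.9*g - 1.68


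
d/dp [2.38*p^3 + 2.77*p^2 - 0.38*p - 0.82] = 7.14*p^2 + 5.54*p - 0.38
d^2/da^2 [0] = 0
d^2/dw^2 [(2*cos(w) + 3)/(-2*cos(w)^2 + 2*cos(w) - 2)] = (-18*sin(w)^4*cos(w) - 14*sin(w)^4 + 3*sin(w)^2 - 61*cos(w)/4 + 9*cos(3*w)/4 + cos(5*w) + 15)/(2*(sin(w)^2 + cos(w) - 2)^3)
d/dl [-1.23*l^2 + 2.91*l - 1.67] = 2.91 - 2.46*l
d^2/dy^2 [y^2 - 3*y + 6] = 2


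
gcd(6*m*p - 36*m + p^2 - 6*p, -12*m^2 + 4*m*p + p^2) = 6*m + p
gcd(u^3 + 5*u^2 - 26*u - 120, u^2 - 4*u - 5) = u - 5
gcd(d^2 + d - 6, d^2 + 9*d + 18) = d + 3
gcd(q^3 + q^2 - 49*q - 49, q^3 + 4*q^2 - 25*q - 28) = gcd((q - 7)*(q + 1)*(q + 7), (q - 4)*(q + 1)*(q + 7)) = q^2 + 8*q + 7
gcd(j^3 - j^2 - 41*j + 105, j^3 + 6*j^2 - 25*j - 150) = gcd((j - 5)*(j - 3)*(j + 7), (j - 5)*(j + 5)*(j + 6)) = j - 5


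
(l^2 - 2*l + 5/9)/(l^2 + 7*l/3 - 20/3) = (l - 1/3)/(l + 4)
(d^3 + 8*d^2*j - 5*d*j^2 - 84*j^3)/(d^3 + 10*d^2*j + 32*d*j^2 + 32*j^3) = (d^2 + 4*d*j - 21*j^2)/(d^2 + 6*d*j + 8*j^2)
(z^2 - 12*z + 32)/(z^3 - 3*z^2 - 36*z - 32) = (z - 4)/(z^2 + 5*z + 4)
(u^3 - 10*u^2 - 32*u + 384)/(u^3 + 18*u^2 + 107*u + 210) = (u^2 - 16*u + 64)/(u^2 + 12*u + 35)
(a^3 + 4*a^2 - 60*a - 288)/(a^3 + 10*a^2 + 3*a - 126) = (a^2 - 2*a - 48)/(a^2 + 4*a - 21)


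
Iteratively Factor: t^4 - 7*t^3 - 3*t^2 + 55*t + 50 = (t - 5)*(t^3 - 2*t^2 - 13*t - 10) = (t - 5)*(t + 2)*(t^2 - 4*t - 5) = (t - 5)^2*(t + 2)*(t + 1)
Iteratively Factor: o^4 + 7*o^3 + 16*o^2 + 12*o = (o + 3)*(o^3 + 4*o^2 + 4*o) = o*(o + 3)*(o^2 + 4*o + 4) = o*(o + 2)*(o + 3)*(o + 2)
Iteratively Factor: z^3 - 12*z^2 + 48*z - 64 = (z - 4)*(z^2 - 8*z + 16) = (z - 4)^2*(z - 4)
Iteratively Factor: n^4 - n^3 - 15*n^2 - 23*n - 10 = (n + 2)*(n^3 - 3*n^2 - 9*n - 5) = (n - 5)*(n + 2)*(n^2 + 2*n + 1) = (n - 5)*(n + 1)*(n + 2)*(n + 1)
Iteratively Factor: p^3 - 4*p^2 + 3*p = (p)*(p^2 - 4*p + 3) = p*(p - 3)*(p - 1)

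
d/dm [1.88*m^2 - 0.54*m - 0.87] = 3.76*m - 0.54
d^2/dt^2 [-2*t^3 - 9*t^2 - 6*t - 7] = -12*t - 18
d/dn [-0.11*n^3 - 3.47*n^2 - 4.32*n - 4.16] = -0.33*n^2 - 6.94*n - 4.32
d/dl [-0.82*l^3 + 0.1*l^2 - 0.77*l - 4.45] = -2.46*l^2 + 0.2*l - 0.77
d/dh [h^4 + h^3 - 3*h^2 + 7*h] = 4*h^3 + 3*h^2 - 6*h + 7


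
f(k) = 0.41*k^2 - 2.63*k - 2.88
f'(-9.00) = -10.01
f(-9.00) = 54.00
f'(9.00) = 4.75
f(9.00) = 6.66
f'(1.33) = -1.54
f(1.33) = -5.65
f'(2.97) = -0.19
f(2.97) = -7.07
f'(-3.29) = -5.33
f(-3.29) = 10.21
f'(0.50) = -2.22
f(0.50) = -4.09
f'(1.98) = -1.01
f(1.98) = -6.48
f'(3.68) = 0.39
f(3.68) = -7.01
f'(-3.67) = -5.64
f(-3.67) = 12.29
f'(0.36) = -2.33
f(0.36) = -3.77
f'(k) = 0.82*k - 2.63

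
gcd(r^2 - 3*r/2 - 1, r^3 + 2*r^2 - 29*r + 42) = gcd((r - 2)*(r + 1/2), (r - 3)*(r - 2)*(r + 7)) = r - 2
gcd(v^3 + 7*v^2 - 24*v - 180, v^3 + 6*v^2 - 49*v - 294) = v + 6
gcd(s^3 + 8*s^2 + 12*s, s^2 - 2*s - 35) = 1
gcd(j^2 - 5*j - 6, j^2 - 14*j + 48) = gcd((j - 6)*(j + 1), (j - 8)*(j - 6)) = j - 6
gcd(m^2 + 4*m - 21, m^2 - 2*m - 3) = m - 3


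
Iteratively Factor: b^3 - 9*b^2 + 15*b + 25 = (b - 5)*(b^2 - 4*b - 5) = (b - 5)^2*(b + 1)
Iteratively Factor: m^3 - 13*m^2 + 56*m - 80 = (m - 5)*(m^2 - 8*m + 16) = (m - 5)*(m - 4)*(m - 4)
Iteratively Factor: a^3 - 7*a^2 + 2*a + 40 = (a - 5)*(a^2 - 2*a - 8) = (a - 5)*(a - 4)*(a + 2)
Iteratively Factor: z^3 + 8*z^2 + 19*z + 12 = (z + 3)*(z^2 + 5*z + 4) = (z + 3)*(z + 4)*(z + 1)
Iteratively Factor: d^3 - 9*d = (d)*(d^2 - 9) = d*(d - 3)*(d + 3)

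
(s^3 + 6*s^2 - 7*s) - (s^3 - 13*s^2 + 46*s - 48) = 19*s^2 - 53*s + 48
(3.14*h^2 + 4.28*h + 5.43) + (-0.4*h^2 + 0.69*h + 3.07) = 2.74*h^2 + 4.97*h + 8.5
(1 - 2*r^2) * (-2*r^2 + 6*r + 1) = 4*r^4 - 12*r^3 - 4*r^2 + 6*r + 1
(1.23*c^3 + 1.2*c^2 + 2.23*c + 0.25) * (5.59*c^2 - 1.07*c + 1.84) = 6.8757*c^5 + 5.3919*c^4 + 13.4449*c^3 + 1.2194*c^2 + 3.8357*c + 0.46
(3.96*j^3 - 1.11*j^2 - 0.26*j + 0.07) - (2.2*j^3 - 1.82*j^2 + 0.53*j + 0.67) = 1.76*j^3 + 0.71*j^2 - 0.79*j - 0.6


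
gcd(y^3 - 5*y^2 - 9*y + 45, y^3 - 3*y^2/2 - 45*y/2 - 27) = y + 3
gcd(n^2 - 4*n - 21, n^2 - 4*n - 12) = 1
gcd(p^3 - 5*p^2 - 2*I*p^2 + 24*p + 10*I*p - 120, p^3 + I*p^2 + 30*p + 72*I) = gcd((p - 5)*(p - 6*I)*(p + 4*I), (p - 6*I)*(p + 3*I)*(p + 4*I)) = p^2 - 2*I*p + 24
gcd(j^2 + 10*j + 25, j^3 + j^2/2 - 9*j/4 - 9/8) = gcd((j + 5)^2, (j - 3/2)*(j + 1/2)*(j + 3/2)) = 1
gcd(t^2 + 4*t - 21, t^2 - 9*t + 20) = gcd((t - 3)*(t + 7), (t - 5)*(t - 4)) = 1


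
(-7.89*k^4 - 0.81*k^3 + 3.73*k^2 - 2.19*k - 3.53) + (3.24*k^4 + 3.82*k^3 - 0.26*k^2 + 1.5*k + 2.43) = -4.65*k^4 + 3.01*k^3 + 3.47*k^2 - 0.69*k - 1.1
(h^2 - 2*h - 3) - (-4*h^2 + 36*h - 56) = 5*h^2 - 38*h + 53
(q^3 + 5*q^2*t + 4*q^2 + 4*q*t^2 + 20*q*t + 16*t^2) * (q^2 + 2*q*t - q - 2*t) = q^5 + 7*q^4*t + 3*q^4 + 14*q^3*t^2 + 21*q^3*t - 4*q^3 + 8*q^2*t^3 + 42*q^2*t^2 - 28*q^2*t + 24*q*t^3 - 56*q*t^2 - 32*t^3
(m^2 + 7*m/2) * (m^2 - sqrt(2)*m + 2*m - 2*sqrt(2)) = m^4 - sqrt(2)*m^3 + 11*m^3/2 - 11*sqrt(2)*m^2/2 + 7*m^2 - 7*sqrt(2)*m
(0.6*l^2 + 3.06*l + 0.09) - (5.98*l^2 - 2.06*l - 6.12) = -5.38*l^2 + 5.12*l + 6.21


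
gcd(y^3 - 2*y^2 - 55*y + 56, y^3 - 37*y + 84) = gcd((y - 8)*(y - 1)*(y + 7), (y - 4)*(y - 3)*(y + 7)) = y + 7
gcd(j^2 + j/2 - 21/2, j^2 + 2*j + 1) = 1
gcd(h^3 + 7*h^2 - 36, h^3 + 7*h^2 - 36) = h^3 + 7*h^2 - 36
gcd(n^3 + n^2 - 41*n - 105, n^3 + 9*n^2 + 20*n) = n + 5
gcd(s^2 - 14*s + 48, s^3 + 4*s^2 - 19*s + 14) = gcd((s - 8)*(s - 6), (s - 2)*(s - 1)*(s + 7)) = 1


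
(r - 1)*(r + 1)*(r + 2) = r^3 + 2*r^2 - r - 2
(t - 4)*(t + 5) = t^2 + t - 20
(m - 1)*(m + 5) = m^2 + 4*m - 5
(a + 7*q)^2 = a^2 + 14*a*q + 49*q^2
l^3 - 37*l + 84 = (l - 4)*(l - 3)*(l + 7)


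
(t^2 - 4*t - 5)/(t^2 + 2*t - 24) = (t^2 - 4*t - 5)/(t^2 + 2*t - 24)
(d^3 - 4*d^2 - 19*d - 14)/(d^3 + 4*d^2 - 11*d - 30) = (d^2 - 6*d - 7)/(d^2 + 2*d - 15)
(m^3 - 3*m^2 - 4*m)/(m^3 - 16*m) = (m + 1)/(m + 4)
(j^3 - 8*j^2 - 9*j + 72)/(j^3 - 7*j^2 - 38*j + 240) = (j^2 - 9)/(j^2 + j - 30)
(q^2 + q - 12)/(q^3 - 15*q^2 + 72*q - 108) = (q + 4)/(q^2 - 12*q + 36)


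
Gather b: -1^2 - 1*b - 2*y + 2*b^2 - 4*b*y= 2*b^2 + b*(-4*y - 1) - 2*y - 1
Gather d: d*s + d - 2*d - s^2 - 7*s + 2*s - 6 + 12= d*(s - 1) - s^2 - 5*s + 6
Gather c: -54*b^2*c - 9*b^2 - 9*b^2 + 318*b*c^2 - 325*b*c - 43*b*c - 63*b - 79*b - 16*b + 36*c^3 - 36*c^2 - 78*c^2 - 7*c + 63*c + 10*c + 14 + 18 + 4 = -18*b^2 - 158*b + 36*c^3 + c^2*(318*b - 114) + c*(-54*b^2 - 368*b + 66) + 36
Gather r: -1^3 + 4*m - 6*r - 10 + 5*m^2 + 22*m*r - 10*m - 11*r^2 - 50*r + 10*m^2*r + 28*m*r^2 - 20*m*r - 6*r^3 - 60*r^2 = 5*m^2 - 6*m - 6*r^3 + r^2*(28*m - 71) + r*(10*m^2 + 2*m - 56) - 11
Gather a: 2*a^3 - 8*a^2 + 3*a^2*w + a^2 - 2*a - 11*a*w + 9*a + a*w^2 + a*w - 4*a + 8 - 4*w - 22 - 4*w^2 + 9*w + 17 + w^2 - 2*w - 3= 2*a^3 + a^2*(3*w - 7) + a*(w^2 - 10*w + 3) - 3*w^2 + 3*w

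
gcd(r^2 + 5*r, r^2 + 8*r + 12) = 1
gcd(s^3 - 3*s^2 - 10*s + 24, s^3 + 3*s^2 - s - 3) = s + 3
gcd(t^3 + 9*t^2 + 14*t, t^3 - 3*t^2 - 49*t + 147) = t + 7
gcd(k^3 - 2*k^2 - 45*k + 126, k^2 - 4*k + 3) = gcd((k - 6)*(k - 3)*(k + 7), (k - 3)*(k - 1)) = k - 3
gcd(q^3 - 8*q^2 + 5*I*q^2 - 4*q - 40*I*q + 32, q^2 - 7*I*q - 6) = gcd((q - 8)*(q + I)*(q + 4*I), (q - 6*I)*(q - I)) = 1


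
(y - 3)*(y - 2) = y^2 - 5*y + 6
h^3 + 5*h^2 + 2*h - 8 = (h - 1)*(h + 2)*(h + 4)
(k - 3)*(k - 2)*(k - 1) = k^3 - 6*k^2 + 11*k - 6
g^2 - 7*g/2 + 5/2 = (g - 5/2)*(g - 1)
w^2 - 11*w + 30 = (w - 6)*(w - 5)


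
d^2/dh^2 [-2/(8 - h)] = 4/(h - 8)^3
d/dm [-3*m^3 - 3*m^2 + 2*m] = -9*m^2 - 6*m + 2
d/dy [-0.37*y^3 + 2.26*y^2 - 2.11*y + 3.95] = -1.11*y^2 + 4.52*y - 2.11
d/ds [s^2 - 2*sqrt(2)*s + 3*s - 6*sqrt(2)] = 2*s - 2*sqrt(2) + 3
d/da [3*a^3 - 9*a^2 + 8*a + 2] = 9*a^2 - 18*a + 8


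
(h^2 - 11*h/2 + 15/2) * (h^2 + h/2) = h^4 - 5*h^3 + 19*h^2/4 + 15*h/4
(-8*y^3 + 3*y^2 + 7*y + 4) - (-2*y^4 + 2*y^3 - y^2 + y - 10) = 2*y^4 - 10*y^3 + 4*y^2 + 6*y + 14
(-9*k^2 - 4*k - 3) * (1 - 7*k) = 63*k^3 + 19*k^2 + 17*k - 3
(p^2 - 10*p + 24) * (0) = 0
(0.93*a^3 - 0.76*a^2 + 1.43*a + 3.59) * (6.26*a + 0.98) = 5.8218*a^4 - 3.8462*a^3 + 8.207*a^2 + 23.8748*a + 3.5182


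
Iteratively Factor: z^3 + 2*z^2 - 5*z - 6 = (z + 1)*(z^2 + z - 6) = (z - 2)*(z + 1)*(z + 3)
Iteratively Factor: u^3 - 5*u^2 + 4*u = (u - 1)*(u^2 - 4*u) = (u - 4)*(u - 1)*(u)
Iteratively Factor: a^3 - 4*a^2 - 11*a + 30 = (a - 2)*(a^2 - 2*a - 15) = (a - 5)*(a - 2)*(a + 3)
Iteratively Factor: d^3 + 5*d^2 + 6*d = (d + 2)*(d^2 + 3*d) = d*(d + 2)*(d + 3)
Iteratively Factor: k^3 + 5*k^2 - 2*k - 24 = (k - 2)*(k^2 + 7*k + 12) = (k - 2)*(k + 4)*(k + 3)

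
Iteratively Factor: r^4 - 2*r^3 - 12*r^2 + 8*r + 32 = (r + 2)*(r^3 - 4*r^2 - 4*r + 16) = (r - 4)*(r + 2)*(r^2 - 4) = (r - 4)*(r + 2)^2*(r - 2)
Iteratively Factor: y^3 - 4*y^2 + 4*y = (y - 2)*(y^2 - 2*y) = y*(y - 2)*(y - 2)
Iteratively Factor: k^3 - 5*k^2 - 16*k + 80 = (k - 4)*(k^2 - k - 20) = (k - 4)*(k + 4)*(k - 5)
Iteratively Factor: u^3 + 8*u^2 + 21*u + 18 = (u + 2)*(u^2 + 6*u + 9) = (u + 2)*(u + 3)*(u + 3)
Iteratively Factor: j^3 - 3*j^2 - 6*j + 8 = (j - 1)*(j^2 - 2*j - 8) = (j - 4)*(j - 1)*(j + 2)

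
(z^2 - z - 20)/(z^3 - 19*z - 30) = (z + 4)/(z^2 + 5*z + 6)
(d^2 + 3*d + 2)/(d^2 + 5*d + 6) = (d + 1)/(d + 3)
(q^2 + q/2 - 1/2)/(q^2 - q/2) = (q + 1)/q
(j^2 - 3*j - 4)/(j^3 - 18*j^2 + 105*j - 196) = (j + 1)/(j^2 - 14*j + 49)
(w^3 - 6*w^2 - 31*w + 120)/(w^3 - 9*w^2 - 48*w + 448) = (w^2 + 2*w - 15)/(w^2 - w - 56)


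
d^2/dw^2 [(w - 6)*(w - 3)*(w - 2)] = 6*w - 22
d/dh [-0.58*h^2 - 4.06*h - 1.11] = -1.16*h - 4.06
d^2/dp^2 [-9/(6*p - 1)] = -648/(6*p - 1)^3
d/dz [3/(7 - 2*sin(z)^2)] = 6*sin(2*z)/(cos(2*z) + 6)^2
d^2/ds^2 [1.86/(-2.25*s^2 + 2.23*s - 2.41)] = (18.8325*s^2 - 18.6651*s - 1.86*(4.5*s - 2.23)*(9.0*s - 4.46) + 20.1717)/(2.25*s^2 - 2.23*s + 2.41)^3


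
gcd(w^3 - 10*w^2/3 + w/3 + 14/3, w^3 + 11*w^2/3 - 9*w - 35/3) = w^2 - 4*w/3 - 7/3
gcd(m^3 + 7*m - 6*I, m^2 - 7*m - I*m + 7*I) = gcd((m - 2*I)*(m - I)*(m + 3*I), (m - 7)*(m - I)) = m - I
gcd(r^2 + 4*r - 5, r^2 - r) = r - 1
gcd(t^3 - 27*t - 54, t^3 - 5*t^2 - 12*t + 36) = t^2 - 3*t - 18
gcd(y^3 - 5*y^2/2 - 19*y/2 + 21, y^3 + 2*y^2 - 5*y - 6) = y^2 + y - 6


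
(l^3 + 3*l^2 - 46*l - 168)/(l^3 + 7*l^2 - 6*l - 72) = (l - 7)/(l - 3)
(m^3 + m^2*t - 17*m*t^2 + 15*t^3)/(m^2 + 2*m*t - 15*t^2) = m - t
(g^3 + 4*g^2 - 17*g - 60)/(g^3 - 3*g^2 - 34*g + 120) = (g^2 + 8*g + 15)/(g^2 + g - 30)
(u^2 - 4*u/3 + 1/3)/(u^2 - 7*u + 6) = (u - 1/3)/(u - 6)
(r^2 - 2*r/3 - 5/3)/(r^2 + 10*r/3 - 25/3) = (r + 1)/(r + 5)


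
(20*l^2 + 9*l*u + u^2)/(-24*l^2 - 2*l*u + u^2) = (5*l + u)/(-6*l + u)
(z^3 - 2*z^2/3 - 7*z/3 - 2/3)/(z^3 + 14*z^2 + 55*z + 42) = (3*z^2 - 5*z - 2)/(3*(z^2 + 13*z + 42))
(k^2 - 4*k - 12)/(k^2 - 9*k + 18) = (k + 2)/(k - 3)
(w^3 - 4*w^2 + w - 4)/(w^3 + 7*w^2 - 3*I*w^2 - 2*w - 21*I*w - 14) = (w^2 + w*(-4 + I) - 4*I)/(w^2 + w*(7 - 2*I) - 14*I)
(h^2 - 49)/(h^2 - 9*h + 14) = (h + 7)/(h - 2)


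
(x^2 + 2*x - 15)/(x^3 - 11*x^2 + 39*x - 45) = (x + 5)/(x^2 - 8*x + 15)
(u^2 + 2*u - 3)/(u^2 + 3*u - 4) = (u + 3)/(u + 4)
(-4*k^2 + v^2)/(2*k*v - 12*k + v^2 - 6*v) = (-2*k + v)/(v - 6)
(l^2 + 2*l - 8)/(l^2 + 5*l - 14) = (l + 4)/(l + 7)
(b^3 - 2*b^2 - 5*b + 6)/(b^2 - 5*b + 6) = (b^2 + b - 2)/(b - 2)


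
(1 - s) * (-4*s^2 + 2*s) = 4*s^3 - 6*s^2 + 2*s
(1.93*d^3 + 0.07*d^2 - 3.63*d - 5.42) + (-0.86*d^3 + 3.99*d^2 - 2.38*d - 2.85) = 1.07*d^3 + 4.06*d^2 - 6.01*d - 8.27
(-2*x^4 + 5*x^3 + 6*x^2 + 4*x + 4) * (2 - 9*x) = 18*x^5 - 49*x^4 - 44*x^3 - 24*x^2 - 28*x + 8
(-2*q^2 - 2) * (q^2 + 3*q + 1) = -2*q^4 - 6*q^3 - 4*q^2 - 6*q - 2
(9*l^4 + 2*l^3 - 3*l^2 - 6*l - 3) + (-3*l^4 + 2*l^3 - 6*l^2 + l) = 6*l^4 + 4*l^3 - 9*l^2 - 5*l - 3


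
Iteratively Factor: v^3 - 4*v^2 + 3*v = (v - 1)*(v^2 - 3*v) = (v - 3)*(v - 1)*(v)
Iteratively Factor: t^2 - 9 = (t + 3)*(t - 3)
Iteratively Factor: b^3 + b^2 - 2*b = (b - 1)*(b^2 + 2*b) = (b - 1)*(b + 2)*(b)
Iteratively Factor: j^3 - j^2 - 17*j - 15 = (j + 1)*(j^2 - 2*j - 15) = (j + 1)*(j + 3)*(j - 5)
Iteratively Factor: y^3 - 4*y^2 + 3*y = (y)*(y^2 - 4*y + 3) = y*(y - 1)*(y - 3)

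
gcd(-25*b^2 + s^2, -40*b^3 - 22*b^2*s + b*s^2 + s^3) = -5*b + s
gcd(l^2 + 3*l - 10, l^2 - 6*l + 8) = l - 2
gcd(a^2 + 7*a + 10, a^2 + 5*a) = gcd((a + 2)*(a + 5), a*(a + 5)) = a + 5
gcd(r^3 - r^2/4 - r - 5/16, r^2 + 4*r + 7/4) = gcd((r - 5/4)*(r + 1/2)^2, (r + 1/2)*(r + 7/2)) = r + 1/2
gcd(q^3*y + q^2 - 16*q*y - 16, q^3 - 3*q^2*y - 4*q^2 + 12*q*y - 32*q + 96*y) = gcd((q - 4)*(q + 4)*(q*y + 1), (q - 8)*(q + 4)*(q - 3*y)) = q + 4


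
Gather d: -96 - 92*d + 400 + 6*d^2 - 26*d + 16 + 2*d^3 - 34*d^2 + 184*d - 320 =2*d^3 - 28*d^2 + 66*d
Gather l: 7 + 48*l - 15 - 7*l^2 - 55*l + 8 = -7*l^2 - 7*l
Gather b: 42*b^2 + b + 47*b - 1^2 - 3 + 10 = 42*b^2 + 48*b + 6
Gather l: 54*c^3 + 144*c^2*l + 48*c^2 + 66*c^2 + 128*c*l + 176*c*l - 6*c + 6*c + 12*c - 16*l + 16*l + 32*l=54*c^3 + 114*c^2 + 12*c + l*(144*c^2 + 304*c + 32)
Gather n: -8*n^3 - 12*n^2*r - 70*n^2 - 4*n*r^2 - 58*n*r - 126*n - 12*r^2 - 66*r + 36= -8*n^3 + n^2*(-12*r - 70) + n*(-4*r^2 - 58*r - 126) - 12*r^2 - 66*r + 36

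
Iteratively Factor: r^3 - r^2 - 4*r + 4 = (r - 1)*(r^2 - 4) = (r - 2)*(r - 1)*(r + 2)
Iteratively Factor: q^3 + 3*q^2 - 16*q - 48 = (q - 4)*(q^2 + 7*q + 12) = (q - 4)*(q + 4)*(q + 3)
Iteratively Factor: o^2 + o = (o + 1)*(o)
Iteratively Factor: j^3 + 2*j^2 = (j + 2)*(j^2) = j*(j + 2)*(j)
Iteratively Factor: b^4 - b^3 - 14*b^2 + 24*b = (b - 2)*(b^3 + b^2 - 12*b) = (b - 2)*(b + 4)*(b^2 - 3*b) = (b - 3)*(b - 2)*(b + 4)*(b)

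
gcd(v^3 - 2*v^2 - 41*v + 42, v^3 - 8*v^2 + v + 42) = v - 7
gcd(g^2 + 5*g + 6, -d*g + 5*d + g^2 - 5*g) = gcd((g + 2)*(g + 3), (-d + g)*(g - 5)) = 1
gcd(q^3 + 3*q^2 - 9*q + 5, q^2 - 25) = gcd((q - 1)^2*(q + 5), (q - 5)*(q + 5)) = q + 5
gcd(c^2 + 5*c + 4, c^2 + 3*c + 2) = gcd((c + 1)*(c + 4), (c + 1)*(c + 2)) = c + 1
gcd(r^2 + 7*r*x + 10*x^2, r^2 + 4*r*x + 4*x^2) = r + 2*x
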